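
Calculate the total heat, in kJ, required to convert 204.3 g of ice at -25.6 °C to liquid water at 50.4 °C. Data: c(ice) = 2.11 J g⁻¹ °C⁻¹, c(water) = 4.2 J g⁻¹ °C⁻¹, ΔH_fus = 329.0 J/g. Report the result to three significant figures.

q1 (heat ice -25.6→0.0 °C): 204.3 × 2.11 × 25.6 = 11035 J
q2 (melt at 0 °C): 204.3 × 329.0 = 67215 J
q3 (heat water 0.0→50.4 °C): 204.3 × 4.2 × 50.4 = 43246 J
Total: 11035 + 67215 + 43246 = 121496 J = 121 kJ

q = 121 kJ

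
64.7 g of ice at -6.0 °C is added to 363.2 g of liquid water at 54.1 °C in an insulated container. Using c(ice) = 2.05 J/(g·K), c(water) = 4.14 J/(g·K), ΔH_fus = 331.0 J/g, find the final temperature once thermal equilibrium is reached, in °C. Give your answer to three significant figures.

T_f = 33.4 °C

Heat to bring ice to 0 °C and melt it: q₁ = 64.7×2.05×6.0 + 64.7×331.0 = 22212 J
Heat the water can supply cooling to 0 °C: 363.2×4.14×54.1 = 81347.4 J > q₁, so all ice melts.
Energy balance: 363.2×4.14×(54.1 − T) = 22212 + 64.7×4.14×(T − 0)
1503.648(54.1 − T) = 22212 + 267.858 T
81347.4 − 22212 = 1771.506 T
T = 59135.4 / 1771.506 = 33.38 °C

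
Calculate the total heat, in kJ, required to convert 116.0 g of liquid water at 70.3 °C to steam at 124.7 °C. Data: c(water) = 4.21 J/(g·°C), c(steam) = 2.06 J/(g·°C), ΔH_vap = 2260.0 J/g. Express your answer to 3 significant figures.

q1 (heat water 70.3→100.0 °C): 116.0 × 4.21 × 29.7 = 14504 J
q2 (vaporize at 100 °C): 116.0 × 2260.0 = 262160 J
q3 (heat steam 100.0→124.7 °C): 116.0 × 2.06 × 24.7 = 5902 J
Total: 14504 + 262160 + 5902 = 282566 J = 283 kJ

q = 283 kJ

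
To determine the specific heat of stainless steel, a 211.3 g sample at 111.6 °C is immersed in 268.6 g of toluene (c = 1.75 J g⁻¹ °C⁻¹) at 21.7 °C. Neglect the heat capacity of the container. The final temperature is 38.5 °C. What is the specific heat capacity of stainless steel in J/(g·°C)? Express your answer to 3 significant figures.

c = 0.511 J/(g·°C)

q_gained = (268.6 × 1.75) × (38.5 − 21.7) = 7897 J
q_lost = 211.3 × c × (111.6 − 38.5) = 15446.03 c
Set equal: c = 7897 / 15446.03 = 0.511 J/(g·°C)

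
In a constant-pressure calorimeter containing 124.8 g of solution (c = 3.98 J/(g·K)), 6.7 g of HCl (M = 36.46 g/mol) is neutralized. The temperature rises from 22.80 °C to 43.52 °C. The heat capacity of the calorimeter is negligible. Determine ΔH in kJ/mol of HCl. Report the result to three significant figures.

|ΔT| = |43.52 − 22.80| = 20.72 °C
|q_surr| = (124.8 × 3.98) × 20.72 = 496.704 × 20.72 = 10290 J
n(HCl) = 6.7 / 36.46 = 0.1838 mol
Temperature rose, so q_rxn = −|q_surr| = -10.29 kJ
ΔH = q_rxn / n = -55.98 kJ/mol

ΔH = -56.0 kJ/mol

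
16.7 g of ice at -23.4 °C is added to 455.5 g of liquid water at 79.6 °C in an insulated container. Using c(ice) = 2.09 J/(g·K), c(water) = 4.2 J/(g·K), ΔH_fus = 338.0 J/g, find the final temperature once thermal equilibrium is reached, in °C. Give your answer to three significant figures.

Heat to bring ice to 0 °C and melt it: q₁ = 16.7×2.09×23.4 + 16.7×338.0 = 6461.3 J
Heat the water can supply cooling to 0 °C: 455.5×4.2×79.6 = 152283 J > q₁, so all ice melts.
Energy balance: 455.5×4.2×(79.6 − T) = 6461.3 + 16.7×4.2×(T − 0)
1913.1(79.6 − T) = 6461.3 + 70.14 T
152283 − 6461.3 = 1983.24 T
T = 145821.7 / 1983.24 = 73.53 °C

T_f = 73.5 °C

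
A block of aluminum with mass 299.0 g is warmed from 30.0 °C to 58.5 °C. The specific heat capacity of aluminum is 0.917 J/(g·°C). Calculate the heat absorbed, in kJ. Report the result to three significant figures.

q = m c ΔT = 299.0 × 0.917 × (58.5 − 30.0)
q = 299.0 × 0.917 × 28.5 = 7814 J = 7.81 kJ

q = 7.81 kJ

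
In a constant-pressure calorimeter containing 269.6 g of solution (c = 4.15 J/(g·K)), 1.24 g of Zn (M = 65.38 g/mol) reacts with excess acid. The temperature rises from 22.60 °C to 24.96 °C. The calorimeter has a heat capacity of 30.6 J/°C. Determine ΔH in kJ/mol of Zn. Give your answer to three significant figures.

|ΔT| = |24.96 − 22.60| = 2.36 °C
|q_surr| = (269.6 × 4.15 + 30.6) × 2.36 = 1149.44 × 2.36 = 2713 J
n(Zn) = 1.24 / 65.38 = 0.01897 mol
Temperature rose, so q_rxn = −|q_surr| = -2.713 kJ
ΔH = q_rxn / n = -143.0 kJ/mol

ΔH = -143 kJ/mol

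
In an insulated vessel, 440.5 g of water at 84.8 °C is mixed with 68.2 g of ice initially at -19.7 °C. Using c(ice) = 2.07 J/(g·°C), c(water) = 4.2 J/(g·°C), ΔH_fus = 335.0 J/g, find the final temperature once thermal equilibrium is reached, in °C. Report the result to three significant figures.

T_f = 61.4 °C

Heat to bring ice to 0 °C and melt it: q₁ = 68.2×2.07×19.7 + 68.2×335.0 = 25628 J
Heat the water can supply cooling to 0 °C: 440.5×4.2×84.8 = 156888 J > q₁, so all ice melts.
Energy balance: 440.5×4.2×(84.8 − T) = 25628 + 68.2×4.2×(T − 0)
1850.1(84.8 − T) = 25628 + 286.44 T
156888 − 25628 = 2136.54 T
T = 131260 / 2136.54 = 61.44 °C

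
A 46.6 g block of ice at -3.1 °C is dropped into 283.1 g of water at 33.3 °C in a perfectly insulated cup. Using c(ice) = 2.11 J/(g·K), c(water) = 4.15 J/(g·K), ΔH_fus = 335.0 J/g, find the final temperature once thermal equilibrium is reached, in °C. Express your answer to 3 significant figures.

Heat to bring ice to 0 °C and melt it: q₁ = 46.6×2.11×3.1 + 46.6×335.0 = 15916 J
Heat the water can supply cooling to 0 °C: 283.1×4.15×33.3 = 39123.0 J > q₁, so all ice melts.
Energy balance: 283.1×4.15×(33.3 − T) = 15916 + 46.6×4.15×(T − 0)
1174.865(33.3 − T) = 15916 + 193.39 T
39123.0 − 15916 = 1368.255 T
T = 23207.0 / 1368.255 = 16.96 °C

T_f = 17.0 °C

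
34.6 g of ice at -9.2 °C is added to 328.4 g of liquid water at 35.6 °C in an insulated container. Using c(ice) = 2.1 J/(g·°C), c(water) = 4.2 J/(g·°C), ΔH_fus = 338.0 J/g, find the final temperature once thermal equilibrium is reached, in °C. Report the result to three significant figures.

Heat to bring ice to 0 °C and melt it: q₁ = 34.6×2.1×9.2 + 34.6×338.0 = 12363 J
Heat the water can supply cooling to 0 °C: 328.4×4.2×35.6 = 49102.4 J > q₁, so all ice melts.
Energy balance: 328.4×4.2×(35.6 − T) = 12363 + 34.6×4.2×(T − 0)
1379.28(35.6 − T) = 12363 + 145.32 T
49102.4 − 12363 = 1524.60 T
T = 36739.4 / 1524.60 = 24.10 °C

T_f = 24.1 °C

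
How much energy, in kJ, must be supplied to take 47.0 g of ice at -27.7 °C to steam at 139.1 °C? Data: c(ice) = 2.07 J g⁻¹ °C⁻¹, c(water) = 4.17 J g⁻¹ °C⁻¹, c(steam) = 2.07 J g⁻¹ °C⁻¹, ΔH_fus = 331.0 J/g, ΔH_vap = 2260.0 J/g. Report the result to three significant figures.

q1 (heat ice -27.7→0.0 °C): 47.0 × 2.07 × 27.7 = 2695 J
q2 (melt at 0 °C): 47.0 × 331.0 = 15557 J
q3 (heat water 0.0→100.0 °C): 47.0 × 4.17 × 100.0 = 19599 J
q4 (vaporize at 100 °C): 47.0 × 2260.0 = 106220 J
q5 (heat steam 100.0→139.1 °C): 47.0 × 2.07 × 39.1 = 3804 J
Total: 2695 + 15557 + 19599 + 106220 + 3804 = 147875 J = 148 kJ

q = 148 kJ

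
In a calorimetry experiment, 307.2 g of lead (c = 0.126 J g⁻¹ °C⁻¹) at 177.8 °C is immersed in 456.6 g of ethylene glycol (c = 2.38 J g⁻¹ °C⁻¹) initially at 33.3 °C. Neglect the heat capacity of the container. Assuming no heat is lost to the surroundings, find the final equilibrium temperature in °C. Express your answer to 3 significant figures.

Heat lost by lead = heat gained by ethylene glycol.
(307.2)(0.126)(177.8 − T) = (456.6)(2.38)(T − 33.3)
38.7072 (177.8 − T) = 1086.708 (T − 33.3)
6882.1 − 38.7072 T = 1086.708 T − 36187
43069.1 = 1125.4152 T
T = 38.27 °C

T_f = 38.3 °C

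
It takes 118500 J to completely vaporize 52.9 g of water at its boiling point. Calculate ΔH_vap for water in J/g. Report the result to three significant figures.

ΔH_vap = 2240 J/g

ΔH_vap = q / m = 118500 / 52.9 = 2240 J/g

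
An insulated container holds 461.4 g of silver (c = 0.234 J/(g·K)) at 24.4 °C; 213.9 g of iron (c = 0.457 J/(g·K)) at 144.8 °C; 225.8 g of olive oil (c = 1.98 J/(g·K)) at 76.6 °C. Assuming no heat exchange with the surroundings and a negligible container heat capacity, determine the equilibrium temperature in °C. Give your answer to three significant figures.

Σ mᵢcᵢ(T − Tᵢ) = 0  ⇒  T = Σ mᵢcᵢTᵢ / Σ mᵢcᵢ
Σ mᵢcᵢ = 461.4×0.234 + 213.9×0.457 + 225.8×1.98 = 652.8039
Σ mᵢcᵢTᵢ = 107.9676×24.4 + 97.7523×144.8 + 447.084×76.6 = 51036
T = 51036 / 652.8039 = 78.18 °C

T_f = 78.2 °C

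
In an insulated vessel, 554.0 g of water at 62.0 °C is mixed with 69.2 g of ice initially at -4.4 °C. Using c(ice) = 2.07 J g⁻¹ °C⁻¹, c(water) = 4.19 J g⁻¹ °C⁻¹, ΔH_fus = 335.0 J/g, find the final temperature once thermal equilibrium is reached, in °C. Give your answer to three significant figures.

Heat to bring ice to 0 °C and melt it: q₁ = 69.2×2.07×4.4 + 69.2×335.0 = 23812 J
Heat the water can supply cooling to 0 °C: 554.0×4.19×62.0 = 143918 J > q₁, so all ice melts.
Energy balance: 554.0×4.19×(62.0 − T) = 23812 + 69.2×4.19×(T − 0)
2321.26(62.0 − T) = 23812 + 289.948 T
143918 − 23812 = 2611.208 T
T = 120106 / 2611.208 = 46.00 °C

T_f = 46.0 °C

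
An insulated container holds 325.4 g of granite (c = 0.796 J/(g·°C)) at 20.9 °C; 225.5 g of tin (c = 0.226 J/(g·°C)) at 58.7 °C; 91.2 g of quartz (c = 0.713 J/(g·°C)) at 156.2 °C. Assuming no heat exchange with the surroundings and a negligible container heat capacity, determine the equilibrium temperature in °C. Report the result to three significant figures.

T_f = 49.5 °C

Σ mᵢcᵢ(T − Tᵢ) = 0  ⇒  T = Σ mᵢcᵢTᵢ / Σ mᵢcᵢ
Σ mᵢcᵢ = 325.4×0.796 + 225.5×0.226 + 91.2×0.713 = 375.0070
Σ mᵢcᵢTᵢ = 259.0184×20.9 + 50.963×58.7 + 65.0256×156.2 = 18562
T = 18562 / 375.0070 = 49.50 °C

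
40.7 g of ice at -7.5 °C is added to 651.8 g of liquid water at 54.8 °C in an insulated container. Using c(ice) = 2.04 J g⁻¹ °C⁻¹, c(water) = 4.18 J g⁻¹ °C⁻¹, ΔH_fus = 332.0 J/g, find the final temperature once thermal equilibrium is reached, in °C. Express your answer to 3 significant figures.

Heat to bring ice to 0 °C and melt it: q₁ = 40.7×2.04×7.5 + 40.7×332.0 = 14135 J
Heat the water can supply cooling to 0 °C: 651.8×4.18×54.8 = 149304 J > q₁, so all ice melts.
Energy balance: 651.8×4.18×(54.8 − T) = 14135 + 40.7×4.18×(T − 0)
2724.524(54.8 − T) = 14135 + 170.126 T
149304 − 14135 = 2894.650 T
T = 135169 / 2894.650 = 46.70 °C

T_f = 46.7 °C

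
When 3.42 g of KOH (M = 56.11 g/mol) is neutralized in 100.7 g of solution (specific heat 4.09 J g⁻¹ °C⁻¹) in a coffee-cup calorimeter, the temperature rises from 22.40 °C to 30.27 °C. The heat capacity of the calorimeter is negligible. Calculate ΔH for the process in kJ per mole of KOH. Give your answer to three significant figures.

ΔH = -53.2 kJ/mol

|ΔT| = |30.27 − 22.40| = 7.87 °C
|q_surr| = (100.7 × 4.09) × 7.87 = 411.863 × 7.87 = 3241 J
n(KOH) = 3.42 / 56.11 = 0.06095 mol
Temperature rose, so q_rxn = −|q_surr| = -3.241 kJ
ΔH = q_rxn / n = -53.17 kJ/mol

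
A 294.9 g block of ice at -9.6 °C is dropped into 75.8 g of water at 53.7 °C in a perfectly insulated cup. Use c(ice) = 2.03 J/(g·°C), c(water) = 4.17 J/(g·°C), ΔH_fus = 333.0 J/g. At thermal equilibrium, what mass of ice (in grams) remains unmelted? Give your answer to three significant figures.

m_ice remaining = 261 g

Heat to warm all ice to 0 °C: 294.9×2.03×9.6 = 5747.0 J
Heat released by water cooling to 0 °C: 75.8×4.17×53.7 = 16974 J
16974 J < 5747.0 + 294.9×333.0 = 103948.7 J, so not all ice melts; final T = 0 °C.
Heat left for melting: 16974 − 5747.0 = 11227.0 J
Mass melted = 11227.0 / 333.0 = 33.71 g
Ice remaining = 294.9 − 33.71 = 261.19 g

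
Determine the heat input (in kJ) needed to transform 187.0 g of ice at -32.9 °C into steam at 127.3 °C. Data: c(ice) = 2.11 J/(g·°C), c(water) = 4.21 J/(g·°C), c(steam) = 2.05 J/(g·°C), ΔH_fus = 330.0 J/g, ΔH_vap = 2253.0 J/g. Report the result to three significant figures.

q = 585 kJ

q1 (heat ice -32.9→0.0 °C): 187.0 × 2.11 × 32.9 = 12981 J
q2 (melt at 0 °C): 187.0 × 330.0 = 61710 J
q3 (heat water 0.0→100.0 °C): 187.0 × 4.21 × 100.0 = 78727 J
q4 (vaporize at 100 °C): 187.0 × 2253.0 = 421311 J
q5 (heat steam 100.0→127.3 °C): 187.0 × 2.05 × 27.3 = 10465 J
Total: 12981 + 61710 + 78727 + 421311 + 10465 = 585194 J = 585 kJ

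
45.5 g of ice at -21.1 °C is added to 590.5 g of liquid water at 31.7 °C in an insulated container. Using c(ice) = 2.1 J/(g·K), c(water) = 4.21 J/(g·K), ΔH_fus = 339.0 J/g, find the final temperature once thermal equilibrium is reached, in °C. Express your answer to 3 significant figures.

Heat to bring ice to 0 °C and melt it: q₁ = 45.5×2.1×21.1 + 45.5×339.0 = 17441 J
Heat the water can supply cooling to 0 °C: 590.5×4.21×31.7 = 78806.4 J > q₁, so all ice melts.
Energy balance: 590.5×4.21×(31.7 − T) = 17441 + 45.5×4.21×(T − 0)
2486.005(31.7 − T) = 17441 + 191.555 T
78806.4 − 17441 = 2677.560 T
T = 61365.4 / 2677.560 = 22.92 °C

T_f = 22.9 °C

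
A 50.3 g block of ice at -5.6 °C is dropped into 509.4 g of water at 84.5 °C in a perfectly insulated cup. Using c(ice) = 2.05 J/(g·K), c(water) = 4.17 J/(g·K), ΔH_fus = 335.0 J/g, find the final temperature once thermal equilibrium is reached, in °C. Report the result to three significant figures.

Heat to bring ice to 0 °C and melt it: q₁ = 50.3×2.05×5.6 + 50.3×335.0 = 17428 J
Heat the water can supply cooling to 0 °C: 509.4×4.17×84.5 = 179495 J > q₁, so all ice melts.
Energy balance: 509.4×4.17×(84.5 − T) = 17428 + 50.3×4.17×(T − 0)
2124.198(84.5 − T) = 17428 + 209.751 T
179495 − 17428 = 2333.949 T
T = 162067 / 2333.949 = 69.44 °C

T_f = 69.4 °C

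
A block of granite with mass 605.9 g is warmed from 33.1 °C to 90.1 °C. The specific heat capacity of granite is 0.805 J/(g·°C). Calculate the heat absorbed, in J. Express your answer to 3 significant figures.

q = 27800 J

q = m c ΔT = 605.9 × 0.805 × (90.1 − 33.1)
q = 605.9 × 0.805 × 57.0 = 27800 J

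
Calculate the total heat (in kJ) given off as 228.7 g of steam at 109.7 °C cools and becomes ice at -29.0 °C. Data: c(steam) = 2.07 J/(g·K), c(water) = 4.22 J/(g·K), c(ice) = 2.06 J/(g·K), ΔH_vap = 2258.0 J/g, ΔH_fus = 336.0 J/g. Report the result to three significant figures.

q1 (cool steam 109.7→100 °C): 228.7 × 2.07 × 9.7 = 4592 J
q2 (condense at 100 °C): 228.7 × 2258.0 = 516405 J
q3 (cool water 100→0 °C): 228.7 × 4.22 × 100.0 = 96511 J
q4 (freeze at 0 °C): 228.7 × 336.0 = 76843 J
q5 (cool ice 0→-29.0 °C): 228.7 × 2.06 × 29.0 = 13663 J
Total: 4592 + 516405 + 96511 + 76843 + 13663 = 708014 J = 708 kJ

q = 708 kJ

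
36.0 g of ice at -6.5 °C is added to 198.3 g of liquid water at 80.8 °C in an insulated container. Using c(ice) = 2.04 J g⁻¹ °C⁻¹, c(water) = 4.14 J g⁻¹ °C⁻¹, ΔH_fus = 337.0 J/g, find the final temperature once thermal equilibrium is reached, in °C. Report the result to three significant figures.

T_f = 55.4 °C

Heat to bring ice to 0 °C and melt it: q₁ = 36.0×2.04×6.5 + 36.0×337.0 = 12609 J
Heat the water can supply cooling to 0 °C: 198.3×4.14×80.8 = 66333.7 J > q₁, so all ice melts.
Energy balance: 198.3×4.14×(80.8 − T) = 12609 + 36.0×4.14×(T − 0)
820.962(80.8 − T) = 12609 + 149.04 T
66333.7 − 12609 = 970.002 T
T = 53724.7 / 970.002 = 55.39 °C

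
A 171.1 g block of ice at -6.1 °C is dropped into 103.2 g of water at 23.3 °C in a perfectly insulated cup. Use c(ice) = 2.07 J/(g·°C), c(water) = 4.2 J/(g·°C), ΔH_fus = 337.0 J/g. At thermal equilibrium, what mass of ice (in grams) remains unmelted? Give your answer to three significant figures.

Heat to warm all ice to 0 °C: 171.1×2.07×6.1 = 2160.5 J
Heat released by water cooling to 0 °C: 103.2×4.2×23.3 = 10099 J
10099 J < 2160.5 + 171.1×337.0 = 59821.2 J, so not all ice melts; final T = 0 °C.
Heat left for melting: 10099 − 2160.5 = 7938.5 J
Mass melted = 7938.5 / 337.0 = 23.56 g
Ice remaining = 171.1 − 23.56 = 147.54 g

m_ice remaining = 148 g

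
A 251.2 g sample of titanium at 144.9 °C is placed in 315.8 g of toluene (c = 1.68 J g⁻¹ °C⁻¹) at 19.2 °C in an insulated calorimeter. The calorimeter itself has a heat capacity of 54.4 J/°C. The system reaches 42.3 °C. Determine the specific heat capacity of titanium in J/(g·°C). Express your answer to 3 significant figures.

c = 0.524 J/(g·°C)

q_gained = (315.8 × 1.68 + 54.4) × (42.3 − 19.2) = 13510 J
q_lost = 251.2 × c × (144.9 − 42.3) = 25773.12 c
Set equal: c = 13510 / 25773.12 = 0.524 J/(g·°C)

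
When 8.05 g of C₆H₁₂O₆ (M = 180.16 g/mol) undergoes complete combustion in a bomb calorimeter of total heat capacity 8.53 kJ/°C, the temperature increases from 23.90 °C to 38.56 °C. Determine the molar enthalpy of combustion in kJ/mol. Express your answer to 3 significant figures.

ΔT = 38.56 − 23.90 = 14.66 °C
q_cal = C_cal × ΔT = 8.53 × 14.66 = 125.0498 kJ
n = 8.05 / 180.16 = 0.04468 mol
q_rxn = −q_cal = -125.0498 kJ
ΔH = -125.0498 / 0.04468 = -2799 kJ/mol

ΔH = -2800 kJ/mol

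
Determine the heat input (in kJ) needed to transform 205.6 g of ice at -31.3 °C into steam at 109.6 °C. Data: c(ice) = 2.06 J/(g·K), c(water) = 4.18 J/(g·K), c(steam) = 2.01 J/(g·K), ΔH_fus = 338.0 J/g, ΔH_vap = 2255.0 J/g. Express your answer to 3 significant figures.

q1 (heat ice -31.3→0.0 °C): 205.6 × 2.06 × 31.3 = 13257 J
q2 (melt at 0 °C): 205.6 × 338.0 = 69493 J
q3 (heat water 0.0→100.0 °C): 205.6 × 4.18 × 100.0 = 85941 J
q4 (vaporize at 100 °C): 205.6 × 2255.0 = 463628 J
q5 (heat steam 100.0→109.6 °C): 205.6 × 2.01 × 9.6 = 3967 J
Total: 13257 + 69493 + 85941 + 463628 + 3967 = 636286 J = 636 kJ

q = 636 kJ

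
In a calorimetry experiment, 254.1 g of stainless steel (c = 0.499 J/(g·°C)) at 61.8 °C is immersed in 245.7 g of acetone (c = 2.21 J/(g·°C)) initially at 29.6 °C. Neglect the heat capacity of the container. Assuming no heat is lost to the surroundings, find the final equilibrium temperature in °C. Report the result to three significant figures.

Heat lost by stainless steel = heat gained by acetone.
(254.1)(0.499)(61.8 − T) = (245.7)(2.21)(T − 29.6)
126.7959 (61.8 − T) = 542.997 (T − 29.6)
7836.0 − 126.7959 T = 542.997 T − 16073
23909.0 = 669.7929 T
T = 35.70 °C

T_f = 35.7 °C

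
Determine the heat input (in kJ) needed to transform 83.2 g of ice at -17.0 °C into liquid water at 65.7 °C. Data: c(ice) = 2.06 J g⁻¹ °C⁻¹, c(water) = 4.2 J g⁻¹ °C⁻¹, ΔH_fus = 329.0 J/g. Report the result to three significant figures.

q = 53.2 kJ

q1 (heat ice -17.0→0.0 °C): 83.2 × 2.06 × 17.0 = 2914 J
q2 (melt at 0 °C): 83.2 × 329.0 = 27373 J
q3 (heat water 0.0→65.7 °C): 83.2 × 4.2 × 65.7 = 22958 J
Total: 2914 + 27373 + 22958 = 53245 J = 53.2 kJ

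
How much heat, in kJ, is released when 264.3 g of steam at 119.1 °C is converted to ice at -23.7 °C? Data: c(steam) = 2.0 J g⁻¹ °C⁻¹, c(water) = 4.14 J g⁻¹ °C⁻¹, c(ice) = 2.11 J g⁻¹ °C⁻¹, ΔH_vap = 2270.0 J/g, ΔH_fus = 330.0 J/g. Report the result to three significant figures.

q = 820 kJ

q1 (cool steam 119.1→100 °C): 264.3 × 2.0 × 19.1 = 10096 J
q2 (condense at 100 °C): 264.3 × 2270.0 = 599961 J
q3 (cool water 100→0 °C): 264.3 × 4.14 × 100.0 = 109420 J
q4 (freeze at 0 °C): 264.3 × 330.0 = 87219 J
q5 (cool ice 0→-23.7 °C): 264.3 × 2.11 × 23.7 = 13217 J
Total: 10096 + 599961 + 109420 + 87219 + 13217 = 819913 J = 820 kJ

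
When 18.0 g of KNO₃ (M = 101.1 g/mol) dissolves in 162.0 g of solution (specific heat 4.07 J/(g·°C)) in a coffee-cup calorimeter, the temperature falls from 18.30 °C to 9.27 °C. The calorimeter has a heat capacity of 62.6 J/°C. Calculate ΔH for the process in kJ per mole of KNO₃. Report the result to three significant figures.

|ΔT| = |9.27 − 18.30| = 9.03 °C
|q_surr| = (162.0 × 4.07 + 62.6) × 9.03 = 721.94 × 9.03 = 6519 J
n(KNO₃) = 18.0 / 101.1 = 0.1780 mol
Temperature fell, so q_rxn = +|q_surr| = 6.519 kJ
ΔH = q_rxn / n = 36.62 kJ/mol

ΔH = 36.6 kJ/mol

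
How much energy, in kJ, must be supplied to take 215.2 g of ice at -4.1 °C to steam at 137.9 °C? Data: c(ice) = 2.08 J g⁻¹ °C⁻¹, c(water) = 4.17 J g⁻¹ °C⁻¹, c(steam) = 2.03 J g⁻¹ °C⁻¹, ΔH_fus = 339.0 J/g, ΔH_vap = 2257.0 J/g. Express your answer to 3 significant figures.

q1 (heat ice -4.1→0.0 °C): 215.2 × 2.08 × 4.1 = 1835 J
q2 (melt at 0 °C): 215.2 × 339.0 = 72953 J
q3 (heat water 0.0→100.0 °C): 215.2 × 4.17 × 100.0 = 89738 J
q4 (vaporize at 100 °C): 215.2 × 2257.0 = 485706 J
q5 (heat steam 100.0→137.9 °C): 215.2 × 2.03 × 37.9 = 16557 J
Total: 1835 + 72953 + 89738 + 485706 + 16557 = 666789 J = 667 kJ

q = 667 kJ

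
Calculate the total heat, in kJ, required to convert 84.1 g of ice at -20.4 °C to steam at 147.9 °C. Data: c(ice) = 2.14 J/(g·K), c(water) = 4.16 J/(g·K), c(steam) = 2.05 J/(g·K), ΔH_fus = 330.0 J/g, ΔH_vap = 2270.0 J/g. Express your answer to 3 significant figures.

q = 266 kJ

q1 (heat ice -20.4→0.0 °C): 84.1 × 2.14 × 20.4 = 3671 J
q2 (melt at 0 °C): 84.1 × 330.0 = 27753 J
q3 (heat water 0.0→100.0 °C): 84.1 × 4.16 × 100.0 = 34986 J
q4 (vaporize at 100 °C): 84.1 × 2270.0 = 190907 J
q5 (heat steam 100.0→147.9 °C): 84.1 × 2.05 × 47.9 = 8258 J
Total: 3671 + 27753 + 34986 + 190907 + 8258 = 265575 J = 266 kJ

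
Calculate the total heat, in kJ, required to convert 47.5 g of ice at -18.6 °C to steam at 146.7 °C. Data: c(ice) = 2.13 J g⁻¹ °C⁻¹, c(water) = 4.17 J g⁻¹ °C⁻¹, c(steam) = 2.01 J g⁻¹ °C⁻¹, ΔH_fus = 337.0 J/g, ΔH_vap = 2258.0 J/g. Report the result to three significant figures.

q = 149 kJ

q1 (heat ice -18.6→0.0 °C): 47.5 × 2.13 × 18.6 = 1882 J
q2 (melt at 0 °C): 47.5 × 337.0 = 16008 J
q3 (heat water 0.0→100.0 °C): 47.5 × 4.17 × 100.0 = 19808 J
q4 (vaporize at 100 °C): 47.5 × 2258.0 = 107255 J
q5 (heat steam 100.0→146.7 °C): 47.5 × 2.01 × 46.7 = 4459 J
Total: 1882 + 16008 + 19808 + 107255 + 4459 = 149412 J = 149 kJ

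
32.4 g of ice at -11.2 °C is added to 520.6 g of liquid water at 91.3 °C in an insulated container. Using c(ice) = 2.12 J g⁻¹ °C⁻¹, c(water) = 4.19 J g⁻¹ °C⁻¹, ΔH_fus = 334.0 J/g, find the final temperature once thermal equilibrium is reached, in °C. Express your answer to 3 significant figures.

Heat to bring ice to 0 °C and melt it: q₁ = 32.4×2.12×11.2 + 32.4×334.0 = 11591 J
Heat the water can supply cooling to 0 °C: 520.6×4.19×91.3 = 199154 J > q₁, so all ice melts.
Energy balance: 520.6×4.19×(91.3 − T) = 11591 + 32.4×4.19×(T − 0)
2181.314(91.3 − T) = 11591 + 135.756 T
199154 − 11591 = 2317.070 T
T = 187563 / 2317.070 = 80.948 °C

T_f = 80.9 °C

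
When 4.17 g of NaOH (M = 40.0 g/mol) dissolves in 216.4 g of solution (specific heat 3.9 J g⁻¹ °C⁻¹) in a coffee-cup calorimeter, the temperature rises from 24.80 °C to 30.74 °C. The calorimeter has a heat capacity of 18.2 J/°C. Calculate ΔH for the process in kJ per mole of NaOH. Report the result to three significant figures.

ΔH = -49.1 kJ/mol

|ΔT| = |30.74 − 24.80| = 5.94 °C
|q_surr| = (216.4 × 3.9 + 18.2) × 5.94 = 862.16 × 5.94 = 5121 J
n(NaOH) = 4.17 / 40.0 = 0.1043 mol
Temperature rose, so q_rxn = −|q_surr| = -5.121 kJ
ΔH = q_rxn / n = -49.10 kJ/mol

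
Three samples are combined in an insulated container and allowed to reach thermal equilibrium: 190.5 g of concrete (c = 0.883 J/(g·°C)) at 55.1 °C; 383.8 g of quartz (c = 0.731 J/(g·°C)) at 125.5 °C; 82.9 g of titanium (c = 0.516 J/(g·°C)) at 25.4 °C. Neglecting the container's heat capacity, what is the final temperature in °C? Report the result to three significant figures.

T_f = 92.7 °C

Σ mᵢcᵢ(T − Tᵢ) = 0  ⇒  T = Σ mᵢcᵢTᵢ / Σ mᵢcᵢ
Σ mᵢcᵢ = 190.5×0.883 + 383.8×0.731 + 82.9×0.516 = 491.5457
Σ mᵢcᵢTᵢ = 168.2115×55.1 + 280.5578×125.5 + 42.7764×25.4 = 45565
T = 45565 / 491.5457 = 92.70 °C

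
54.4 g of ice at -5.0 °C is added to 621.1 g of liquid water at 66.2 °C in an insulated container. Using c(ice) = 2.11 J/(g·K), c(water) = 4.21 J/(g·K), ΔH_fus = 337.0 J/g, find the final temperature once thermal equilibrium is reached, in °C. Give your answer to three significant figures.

Heat to bring ice to 0 °C and melt it: q₁ = 54.4×2.11×5.0 + 54.4×337.0 = 18907 J
Heat the water can supply cooling to 0 °C: 621.1×4.21×66.2 = 173102 J > q₁, so all ice melts.
Energy balance: 621.1×4.21×(66.2 − T) = 18907 + 54.4×4.21×(T − 0)
2614.831(66.2 − T) = 18907 + 229.024 T
173102 − 18907 = 2843.855 T
T = 154195 / 2843.855 = 54.22 °C

T_f = 54.2 °C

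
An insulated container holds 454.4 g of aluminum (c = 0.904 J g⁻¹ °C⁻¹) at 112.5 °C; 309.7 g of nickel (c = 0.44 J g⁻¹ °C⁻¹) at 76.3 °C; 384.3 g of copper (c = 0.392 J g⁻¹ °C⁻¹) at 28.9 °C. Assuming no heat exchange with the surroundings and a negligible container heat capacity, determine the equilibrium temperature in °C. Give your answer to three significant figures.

Σ mᵢcᵢ(T − Tᵢ) = 0  ⇒  T = Σ mᵢcᵢTᵢ / Σ mᵢcᵢ
Σ mᵢcᵢ = 454.4×0.904 + 309.7×0.44 + 384.3×0.392 = 697.6912
Σ mᵢcᵢTᵢ = 410.7776×112.5 + 136.268×76.3 + 150.6456×28.9 = 60963
T = 60963 / 697.6912 = 87.38 °C

T_f = 87.4 °C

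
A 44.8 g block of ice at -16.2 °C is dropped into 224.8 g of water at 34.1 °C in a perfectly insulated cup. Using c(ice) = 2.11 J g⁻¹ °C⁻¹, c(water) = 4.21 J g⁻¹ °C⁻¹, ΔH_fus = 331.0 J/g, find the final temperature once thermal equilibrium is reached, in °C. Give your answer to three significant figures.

Heat to bring ice to 0 °C and melt it: q₁ = 44.8×2.11×16.2 + 44.8×331.0 = 16360 J
Heat the water can supply cooling to 0 °C: 224.8×4.21×34.1 = 32272.5 J > q₁, so all ice melts.
Energy balance: 224.8×4.21×(34.1 − T) = 16360 + 44.8×4.21×(T − 0)
946.408(34.1 − T) = 16360 + 188.608 T
32272.5 − 16360 = 1135.016 T
T = 15912.5 / 1135.016 = 14.02 °C

T_f = 14.0 °C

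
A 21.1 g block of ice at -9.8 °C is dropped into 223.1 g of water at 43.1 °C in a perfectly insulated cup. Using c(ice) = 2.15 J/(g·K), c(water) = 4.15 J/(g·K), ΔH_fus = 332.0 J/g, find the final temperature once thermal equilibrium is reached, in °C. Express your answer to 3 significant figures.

T_f = 32.0 °C

Heat to bring ice to 0 °C and melt it: q₁ = 21.1×2.15×9.8 + 21.1×332.0 = 7449.8 J
Heat the water can supply cooling to 0 °C: 223.1×4.15×43.1 = 39904.8 J > q₁, so all ice melts.
Energy balance: 223.1×4.15×(43.1 − T) = 7449.8 + 21.1×4.15×(T − 0)
925.865(43.1 − T) = 7449.8 + 87.565 T
39904.8 − 7449.8 = 1013.430 T
T = 32455.0 / 1013.430 = 32.02 °C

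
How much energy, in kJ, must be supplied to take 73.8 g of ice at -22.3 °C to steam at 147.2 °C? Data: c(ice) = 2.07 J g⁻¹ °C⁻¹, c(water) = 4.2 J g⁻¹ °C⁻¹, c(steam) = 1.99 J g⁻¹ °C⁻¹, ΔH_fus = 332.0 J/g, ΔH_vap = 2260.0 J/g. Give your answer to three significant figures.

q = 233 kJ

q1 (heat ice -22.3→0.0 °C): 73.8 × 2.07 × 22.3 = 3407 J
q2 (melt at 0 °C): 73.8 × 332.0 = 24502 J
q3 (heat water 0.0→100.0 °C): 73.8 × 4.2 × 100.0 = 30996 J
q4 (vaporize at 100 °C): 73.8 × 2260.0 = 166788 J
q5 (heat steam 100.0→147.2 °C): 73.8 × 1.99 × 47.2 = 6932 J
Total: 3407 + 24502 + 30996 + 166788 + 6932 = 232625 J = 233 kJ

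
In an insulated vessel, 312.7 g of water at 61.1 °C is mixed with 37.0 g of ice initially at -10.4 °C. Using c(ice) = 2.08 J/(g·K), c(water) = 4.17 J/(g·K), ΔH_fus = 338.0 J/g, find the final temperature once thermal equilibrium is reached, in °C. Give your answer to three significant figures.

T_f = 45.5 °C

Heat to bring ice to 0 °C and melt it: q₁ = 37.0×2.08×10.4 + 37.0×338.0 = 13306 J
Heat the water can supply cooling to 0 °C: 312.7×4.17×61.1 = 79671.9 J > q₁, so all ice melts.
Energy balance: 312.7×4.17×(61.1 − T) = 13306 + 37.0×4.17×(T − 0)
1303.959(61.1 − T) = 13306 + 154.29 T
79671.9 − 13306 = 1458.249 T
T = 66365.9 / 1458.249 = 45.51 °C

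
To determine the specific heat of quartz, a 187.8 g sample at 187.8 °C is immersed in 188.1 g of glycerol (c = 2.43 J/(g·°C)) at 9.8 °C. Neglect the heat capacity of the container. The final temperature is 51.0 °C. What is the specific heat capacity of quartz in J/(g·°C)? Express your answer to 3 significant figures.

q_gained = (188.1 × 2.43) × (51.0 − 9.8) = 18830 J
q_lost = 187.8 × c × (187.8 − 51.0) = 25691.04 c
Set equal: c = 18830 / 25691.04 = 0.733 J/(g·°C)

c = 0.733 J/(g·°C)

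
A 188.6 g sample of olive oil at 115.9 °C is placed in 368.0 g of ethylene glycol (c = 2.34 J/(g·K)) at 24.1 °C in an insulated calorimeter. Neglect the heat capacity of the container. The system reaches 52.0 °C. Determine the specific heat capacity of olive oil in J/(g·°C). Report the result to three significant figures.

q_gained = (368.0 × 2.34) × (52.0 − 24.1) = 24030 J
q_lost = 188.6 × c × (115.9 − 52.0) = 12051.54 c
Set equal: c = 24030 / 12051.54 = 1.99 J/(g·°C)

c = 1.99 J/(g·°C)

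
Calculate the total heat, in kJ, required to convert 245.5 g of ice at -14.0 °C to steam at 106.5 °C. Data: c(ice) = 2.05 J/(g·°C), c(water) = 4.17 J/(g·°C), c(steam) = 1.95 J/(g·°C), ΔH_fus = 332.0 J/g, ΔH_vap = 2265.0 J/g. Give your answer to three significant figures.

q1 (heat ice -14.0→0.0 °C): 245.5 × 2.05 × 14.0 = 7046 J
q2 (melt at 0 °C): 245.5 × 332.0 = 81506 J
q3 (heat water 0.0→100.0 °C): 245.5 × 4.17 × 100.0 = 102374 J
q4 (vaporize at 100 °C): 245.5 × 2265.0 = 556058 J
q5 (heat steam 100.0→106.5 °C): 245.5 × 1.95 × 6.5 = 3112 J
Total: 7046 + 81506 + 102374 + 556058 + 3112 = 750096 J = 750 kJ

q = 750 kJ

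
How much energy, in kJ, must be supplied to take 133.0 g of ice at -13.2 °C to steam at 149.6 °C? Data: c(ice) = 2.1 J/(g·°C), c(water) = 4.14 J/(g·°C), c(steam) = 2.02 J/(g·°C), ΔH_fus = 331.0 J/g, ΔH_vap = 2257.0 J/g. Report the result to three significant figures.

q = 416 kJ

q1 (heat ice -13.2→0.0 °C): 133.0 × 2.1 × 13.2 = 3687 J
q2 (melt at 0 °C): 133.0 × 331.0 = 44023 J
q3 (heat water 0.0→100.0 °C): 133.0 × 4.14 × 100.0 = 55062 J
q4 (vaporize at 100 °C): 133.0 × 2257.0 = 300181 J
q5 (heat steam 100.0→149.6 °C): 133.0 × 2.02 × 49.6 = 13326 J
Total: 3687 + 44023 + 55062 + 300181 + 13326 = 416279 J = 416 kJ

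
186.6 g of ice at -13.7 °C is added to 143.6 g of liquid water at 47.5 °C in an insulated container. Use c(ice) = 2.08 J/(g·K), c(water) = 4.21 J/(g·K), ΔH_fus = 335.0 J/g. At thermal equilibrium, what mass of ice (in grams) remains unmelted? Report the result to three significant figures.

m_ice remaining = 117 g

Heat to warm all ice to 0 °C: 186.6×2.08×13.7 = 5317.4 J
Heat released by water cooling to 0 °C: 143.6×4.21×47.5 = 28716 J
28716 J < 5317.4 + 186.6×335.0 = 67828.4 J, so not all ice melts; final T = 0 °C.
Heat left for melting: 28716 − 5317.4 = 23398.6 J
Mass melted = 23398.6 / 335.0 = 69.85 g
Ice remaining = 186.6 − 69.85 = 116.75 g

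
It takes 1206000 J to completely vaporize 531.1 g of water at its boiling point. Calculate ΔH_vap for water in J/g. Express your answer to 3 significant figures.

ΔH_vap = q / m = 1206000 / 531.1 = 2270 J/g

ΔH_vap = 2270 J/g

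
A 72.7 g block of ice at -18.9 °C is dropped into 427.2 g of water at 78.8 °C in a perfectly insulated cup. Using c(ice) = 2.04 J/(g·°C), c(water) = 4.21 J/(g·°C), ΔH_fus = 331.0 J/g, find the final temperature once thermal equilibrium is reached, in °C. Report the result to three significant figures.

T_f = 54.6 °C

Heat to bring ice to 0 °C and melt it: q₁ = 72.7×2.04×18.9 + 72.7×331.0 = 26867 J
Heat the water can supply cooling to 0 °C: 427.2×4.21×78.8 = 141723 J > q₁, so all ice melts.
Energy balance: 427.2×4.21×(78.8 − T) = 26867 + 72.7×4.21×(T − 0)
1798.512(78.8 − T) = 26867 + 306.067 T
141723 − 26867 = 2104.579 T
T = 114856 / 2104.579 = 54.57 °C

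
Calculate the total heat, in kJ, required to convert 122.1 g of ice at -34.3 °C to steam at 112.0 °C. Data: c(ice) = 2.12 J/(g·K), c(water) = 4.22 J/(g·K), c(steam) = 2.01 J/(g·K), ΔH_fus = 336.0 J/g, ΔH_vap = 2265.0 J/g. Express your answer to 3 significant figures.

q = 381 kJ

q1 (heat ice -34.3→0.0 °C): 122.1 × 2.12 × 34.3 = 8879 J
q2 (melt at 0 °C): 122.1 × 336.0 = 41026 J
q3 (heat water 0.0→100.0 °C): 122.1 × 4.22 × 100.0 = 51526 J
q4 (vaporize at 100 °C): 122.1 × 2265.0 = 276557 J
q5 (heat steam 100.0→112.0 °C): 122.1 × 2.01 × 12.0 = 2945 J
Total: 8879 + 41026 + 51526 + 276557 + 2945 = 380933 J = 381 kJ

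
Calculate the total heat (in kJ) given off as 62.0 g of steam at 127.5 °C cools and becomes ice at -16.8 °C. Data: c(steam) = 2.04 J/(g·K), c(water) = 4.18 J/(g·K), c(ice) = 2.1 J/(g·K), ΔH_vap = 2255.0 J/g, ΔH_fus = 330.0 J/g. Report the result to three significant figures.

q = 192 kJ

q1 (cool steam 127.5→100 °C): 62.0 × 2.04 × 27.5 = 3478 J
q2 (condense at 100 °C): 62.0 × 2255.0 = 139810 J
q3 (cool water 100→0 °C): 62.0 × 4.18 × 100.0 = 25916 J
q4 (freeze at 0 °C): 62.0 × 330.0 = 20460 J
q5 (cool ice 0→-16.8 °C): 62.0 × 2.1 × 16.8 = 2187 J
Total: 3478 + 139810 + 25916 + 20460 + 2187 = 191851 J = 192 kJ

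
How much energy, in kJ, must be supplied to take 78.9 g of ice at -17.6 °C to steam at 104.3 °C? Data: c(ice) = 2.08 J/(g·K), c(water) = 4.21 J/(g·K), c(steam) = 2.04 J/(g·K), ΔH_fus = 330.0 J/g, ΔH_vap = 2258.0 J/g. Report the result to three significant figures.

q = 241 kJ

q1 (heat ice -17.6→0.0 °C): 78.9 × 2.08 × 17.6 = 2888 J
q2 (melt at 0 °C): 78.9 × 330.0 = 26037 J
q3 (heat water 0.0→100.0 °C): 78.9 × 4.21 × 100.0 = 33217 J
q4 (vaporize at 100 °C): 78.9 × 2258.0 = 178156 J
q5 (heat steam 100.0→104.3 °C): 78.9 × 2.04 × 4.3 = 692 J
Total: 2888 + 26037 + 33217 + 178156 + 692 = 240990 J = 241 kJ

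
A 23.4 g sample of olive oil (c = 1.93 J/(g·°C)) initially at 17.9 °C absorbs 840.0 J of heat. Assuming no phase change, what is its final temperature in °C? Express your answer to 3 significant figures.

T_f = 36.5 °C

ΔT = q / (m c) = 840.0 / (23.4 × 1.93) = 18.60 °C
T_f = 17.9 + 18.60 = 36.50 °C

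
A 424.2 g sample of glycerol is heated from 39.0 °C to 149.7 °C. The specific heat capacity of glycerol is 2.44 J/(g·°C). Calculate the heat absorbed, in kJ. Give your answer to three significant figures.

q = 115 kJ

q = m c ΔT = 424.2 × 2.44 × (149.7 − 39.0)
q = 424.2 × 2.44 × 110.7 = 114600 J = 115 kJ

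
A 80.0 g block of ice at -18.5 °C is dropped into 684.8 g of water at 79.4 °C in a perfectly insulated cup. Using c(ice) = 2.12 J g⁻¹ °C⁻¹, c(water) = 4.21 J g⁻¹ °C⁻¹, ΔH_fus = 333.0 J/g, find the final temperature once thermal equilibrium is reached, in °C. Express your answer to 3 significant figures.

Heat to bring ice to 0 °C and melt it: q₁ = 80.0×2.12×18.5 + 80.0×333.0 = 29778 J
Heat the water can supply cooling to 0 °C: 684.8×4.21×79.4 = 228911 J > q₁, so all ice melts.
Energy balance: 684.8×4.21×(79.4 − T) = 29778 + 80.0×4.21×(T − 0)
2883.008(79.4 − T) = 29778 + 336.8 T
228911 − 29778 = 3219.808 T
T = 199133 / 3219.808 = 61.846 °C

T_f = 61.8 °C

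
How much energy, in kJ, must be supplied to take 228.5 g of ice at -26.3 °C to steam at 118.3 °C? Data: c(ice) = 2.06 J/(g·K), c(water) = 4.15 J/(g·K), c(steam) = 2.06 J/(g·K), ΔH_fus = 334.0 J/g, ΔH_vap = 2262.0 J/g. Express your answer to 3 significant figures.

q = 709 kJ

q1 (heat ice -26.3→0.0 °C): 228.5 × 2.06 × 26.3 = 12380 J
q2 (melt at 0 °C): 228.5 × 334.0 = 76319 J
q3 (heat water 0.0→100.0 °C): 228.5 × 4.15 × 100.0 = 94828 J
q4 (vaporize at 100 °C): 228.5 × 2262.0 = 516867 J
q5 (heat steam 100.0→118.3 °C): 228.5 × 2.06 × 18.3 = 8614 J
Total: 12380 + 76319 + 94828 + 516867 + 8614 = 709008 J = 709 kJ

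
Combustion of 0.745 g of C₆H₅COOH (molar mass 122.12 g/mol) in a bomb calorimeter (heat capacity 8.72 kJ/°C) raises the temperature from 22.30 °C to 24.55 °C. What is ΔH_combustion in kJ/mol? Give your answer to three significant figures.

ΔH = -3220 kJ/mol

ΔT = 24.55 − 22.30 = 2.25 °C
q_cal = C_cal × ΔT = 8.72 × 2.25 = 19.62 kJ
n = 0.745 / 122.12 = 0.006101 mol
q_rxn = −q_cal = -19.62 kJ
ΔH = -19.62 / 0.006101 = -3216 kJ/mol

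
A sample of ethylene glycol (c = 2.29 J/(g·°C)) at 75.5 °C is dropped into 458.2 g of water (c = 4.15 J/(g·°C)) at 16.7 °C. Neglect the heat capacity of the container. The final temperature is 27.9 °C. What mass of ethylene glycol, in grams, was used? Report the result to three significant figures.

m = 195 g

q_gained = (458.2 × 4.15) × (27.9 − 16.7) = 21300 J
q_lost = m × 2.29 × (75.5 − 27.9) = 109.004 m
m = 21300 / 109.004 = 195 g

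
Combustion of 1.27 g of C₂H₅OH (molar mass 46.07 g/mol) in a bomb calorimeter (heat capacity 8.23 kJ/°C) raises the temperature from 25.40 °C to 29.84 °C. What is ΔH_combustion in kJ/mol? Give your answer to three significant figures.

ΔH = -1330 kJ/mol

ΔT = 29.84 − 25.40 = 4.44 °C
q_cal = C_cal × ΔT = 8.23 × 4.44 = 36.5412 kJ
n = 1.27 / 46.07 = 0.02757 mol
q_rxn = −q_cal = -36.5412 kJ
ΔH = -36.5412 / 0.02757 = -1325 kJ/mol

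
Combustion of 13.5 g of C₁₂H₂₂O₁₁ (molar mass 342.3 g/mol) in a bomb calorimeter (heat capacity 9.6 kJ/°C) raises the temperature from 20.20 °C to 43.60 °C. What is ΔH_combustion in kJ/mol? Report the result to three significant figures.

ΔT = 43.60 − 20.20 = 23.40 °C
q_cal = C_cal × ΔT = 9.6 × 23.40 = 224.64 kJ
n = 13.5 / 342.3 = 0.03944 mol
q_rxn = −q_cal = -224.64 kJ
ΔH = -224.64 / 0.03944 = -5696 kJ/mol

ΔH = -5700 kJ/mol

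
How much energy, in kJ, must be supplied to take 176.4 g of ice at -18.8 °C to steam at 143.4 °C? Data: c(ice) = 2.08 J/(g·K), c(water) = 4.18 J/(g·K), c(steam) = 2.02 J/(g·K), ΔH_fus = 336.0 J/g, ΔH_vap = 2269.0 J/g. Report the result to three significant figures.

q1 (heat ice -18.8→0.0 °C): 176.4 × 2.08 × 18.8 = 6898 J
q2 (melt at 0 °C): 176.4 × 336.0 = 59270 J
q3 (heat water 0.0→100.0 °C): 176.4 × 4.18 × 100.0 = 73735 J
q4 (vaporize at 100 °C): 176.4 × 2269.0 = 400252 J
q5 (heat steam 100.0→143.4 °C): 176.4 × 2.02 × 43.4 = 15465 J
Total: 6898 + 59270 + 73735 + 400252 + 15465 = 555620 J = 556 kJ

q = 556 kJ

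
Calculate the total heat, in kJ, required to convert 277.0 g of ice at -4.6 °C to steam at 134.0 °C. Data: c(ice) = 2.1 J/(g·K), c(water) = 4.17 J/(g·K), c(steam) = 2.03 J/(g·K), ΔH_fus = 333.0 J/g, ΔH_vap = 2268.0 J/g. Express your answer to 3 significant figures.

q1 (heat ice -4.6→0.0 °C): 277.0 × 2.1 × 4.6 = 2676 J
q2 (melt at 0 °C): 277.0 × 333.0 = 92241 J
q3 (heat water 0.0→100.0 °C): 277.0 × 4.17 × 100.0 = 115509 J
q4 (vaporize at 100 °C): 277.0 × 2268.0 = 628236 J
q5 (heat steam 100.0→134.0 °C): 277.0 × 2.03 × 34.0 = 19119 J
Total: 2676 + 92241 + 115509 + 628236 + 19119 = 857781 J = 858 kJ

q = 858 kJ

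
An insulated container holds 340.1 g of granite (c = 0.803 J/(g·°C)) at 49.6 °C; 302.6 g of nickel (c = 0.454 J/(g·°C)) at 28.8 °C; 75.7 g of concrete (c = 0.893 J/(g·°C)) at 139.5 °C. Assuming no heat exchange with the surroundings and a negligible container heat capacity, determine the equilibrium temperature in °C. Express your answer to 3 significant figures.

Σ mᵢcᵢ(T − Tᵢ) = 0  ⇒  T = Σ mᵢcᵢTᵢ / Σ mᵢcᵢ
Σ mᵢcᵢ = 340.1×0.803 + 302.6×0.454 + 75.7×0.893 = 478.0808
Σ mᵢcᵢTᵢ = 273.1003×49.6 + 137.3804×28.8 + 67.6001×139.5 = 26933
T = 26933 / 478.0808 = 56.34 °C

T_f = 56.3 °C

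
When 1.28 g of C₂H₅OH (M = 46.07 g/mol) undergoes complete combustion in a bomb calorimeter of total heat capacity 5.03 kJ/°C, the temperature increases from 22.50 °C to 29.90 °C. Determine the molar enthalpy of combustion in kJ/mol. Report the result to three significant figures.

ΔH = -1340 kJ/mol

ΔT = 29.90 − 22.50 = 7.40 °C
q_cal = C_cal × ΔT = 5.03 × 7.40 = 37.222 kJ
n = 1.28 / 46.07 = 0.02778 mol
q_rxn = −q_cal = -37.222 kJ
ΔH = -37.222 / 0.02778 = -1340 kJ/mol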